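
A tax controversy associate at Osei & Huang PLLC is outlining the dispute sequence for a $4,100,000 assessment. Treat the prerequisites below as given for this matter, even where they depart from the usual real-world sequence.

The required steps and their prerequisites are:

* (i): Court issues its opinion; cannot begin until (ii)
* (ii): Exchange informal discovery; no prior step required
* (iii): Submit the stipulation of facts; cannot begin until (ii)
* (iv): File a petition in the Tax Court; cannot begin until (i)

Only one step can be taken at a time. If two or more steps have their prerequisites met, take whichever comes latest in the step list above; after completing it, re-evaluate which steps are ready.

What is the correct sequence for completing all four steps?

(ii) has no prerequisites → (ii) first.
Now (iii) and (i) have their prerequisites met. (iii) is listed later, so (iii) next.
(i) needed (ii), now all done → (i).
(iv) needed (i), now all done → (iv).

(ii), (iii), (i), (iv)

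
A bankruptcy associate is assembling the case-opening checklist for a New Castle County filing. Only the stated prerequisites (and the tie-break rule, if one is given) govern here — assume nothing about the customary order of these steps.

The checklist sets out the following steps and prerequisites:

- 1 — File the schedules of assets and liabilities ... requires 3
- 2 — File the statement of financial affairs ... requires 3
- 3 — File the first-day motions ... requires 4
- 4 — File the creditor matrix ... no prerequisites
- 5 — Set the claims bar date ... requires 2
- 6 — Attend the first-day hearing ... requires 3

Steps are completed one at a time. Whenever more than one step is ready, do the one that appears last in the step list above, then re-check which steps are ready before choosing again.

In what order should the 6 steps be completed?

4 → 3 → 6 → 2 → 5 → 1

4 has no prerequisites → 4 first.
3 needed 4, now all done → 3.
Ready: 6, 2 and 1. 6 is listed later → 6.
2 and 1 are both available; 2 is listed later → 2.
5 now also ready, so the ready set is {5, 1}; 5 is listed later → 5.
Next only 1 has its prerequisites met → 1.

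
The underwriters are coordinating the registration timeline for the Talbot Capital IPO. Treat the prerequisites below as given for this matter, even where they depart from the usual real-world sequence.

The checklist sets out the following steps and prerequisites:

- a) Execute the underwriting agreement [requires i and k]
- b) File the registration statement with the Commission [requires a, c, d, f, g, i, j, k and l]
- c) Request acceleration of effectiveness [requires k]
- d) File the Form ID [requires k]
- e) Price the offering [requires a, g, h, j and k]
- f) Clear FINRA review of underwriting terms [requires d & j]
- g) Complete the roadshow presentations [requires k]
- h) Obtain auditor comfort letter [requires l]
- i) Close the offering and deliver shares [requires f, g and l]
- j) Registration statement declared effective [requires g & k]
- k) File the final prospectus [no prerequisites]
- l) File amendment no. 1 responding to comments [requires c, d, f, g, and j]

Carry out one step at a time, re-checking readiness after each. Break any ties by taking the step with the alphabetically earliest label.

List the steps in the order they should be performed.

k, c, d, g, j, f, l, h, i, a, b, e

k has no prerequisites → k first.
c, d and g are all available; c has the earlier label → c.
Now d and g have their prerequisites met. d has the earlier label, so d next.
g is the only step now ready → g.
That leaves j as the only ready step → j.
f needed d and j, now all done → f.
Next only l has its prerequisites met → l.
h and i are both available; h has the earlier label → h.
Next only i has its prerequisites met → i.
a is the only step now ready → a.
Now b and e have their prerequisites met. b has the earlier label, so b next.
That leaves e as the only ready step → e.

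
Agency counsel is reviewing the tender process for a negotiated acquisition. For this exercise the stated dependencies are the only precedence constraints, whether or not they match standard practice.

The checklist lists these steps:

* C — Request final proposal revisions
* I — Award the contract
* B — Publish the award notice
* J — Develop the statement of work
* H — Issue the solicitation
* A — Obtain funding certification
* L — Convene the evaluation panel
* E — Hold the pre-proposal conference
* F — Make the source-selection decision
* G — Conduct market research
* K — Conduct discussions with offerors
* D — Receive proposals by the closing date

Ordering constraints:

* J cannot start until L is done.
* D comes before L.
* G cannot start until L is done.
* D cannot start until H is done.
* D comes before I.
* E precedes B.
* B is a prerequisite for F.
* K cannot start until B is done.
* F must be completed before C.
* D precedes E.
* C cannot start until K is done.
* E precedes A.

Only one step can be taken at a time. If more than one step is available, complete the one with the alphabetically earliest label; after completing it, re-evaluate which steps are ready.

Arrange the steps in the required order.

H is the only step with nothing outstanding, so it goes first.
Next only D has its prerequisites met → D.
Now E, I and L have their prerequisites met. E has the earlier label, so E next.
A and B now also ready, so the ready set is {A, B, I, L}; A has the earlier label → A.
Ready: B, I and L. B has the earlier label → B.
F and K now also ready, so the ready set is {F, I, K, L}; F has the earlier label → F.
I, K and L are all available; I has the earlier label → I.
Ready: K and L. K has the earlier label → K.
Now C and L have their prerequisites met. C has the earlier label, so C next.
L needed D, now all done → L.
Now G and J have their prerequisites met. G has the earlier label, so G next.
Next only J has its prerequisites met → J.

H → D → E → A → B → F → I → K → C → L → G → J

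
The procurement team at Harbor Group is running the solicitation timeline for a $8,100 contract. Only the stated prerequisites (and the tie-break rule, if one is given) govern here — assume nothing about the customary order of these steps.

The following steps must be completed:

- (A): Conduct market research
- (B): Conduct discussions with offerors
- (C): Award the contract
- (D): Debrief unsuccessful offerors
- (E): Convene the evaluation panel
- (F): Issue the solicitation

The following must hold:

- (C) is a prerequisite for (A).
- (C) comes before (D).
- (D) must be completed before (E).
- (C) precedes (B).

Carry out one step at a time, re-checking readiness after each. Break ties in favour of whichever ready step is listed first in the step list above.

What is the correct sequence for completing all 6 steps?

(C), (A), (B), (D), (E), (F)

(C) and (F) have no prerequisites; (C) is listed earlier, so (C) is first.
(A), (B), (D) and (F) are all available; (A) is listed earlier → (A).
(B), (D) and (F) are all available; (B) is listed earlier → (B).
(D) and (F) are both available; (D) is listed earlier → (D).
Ready: (E) and (F). (E) is listed earlier → (E).
That leaves (F) as the only ready step → (F).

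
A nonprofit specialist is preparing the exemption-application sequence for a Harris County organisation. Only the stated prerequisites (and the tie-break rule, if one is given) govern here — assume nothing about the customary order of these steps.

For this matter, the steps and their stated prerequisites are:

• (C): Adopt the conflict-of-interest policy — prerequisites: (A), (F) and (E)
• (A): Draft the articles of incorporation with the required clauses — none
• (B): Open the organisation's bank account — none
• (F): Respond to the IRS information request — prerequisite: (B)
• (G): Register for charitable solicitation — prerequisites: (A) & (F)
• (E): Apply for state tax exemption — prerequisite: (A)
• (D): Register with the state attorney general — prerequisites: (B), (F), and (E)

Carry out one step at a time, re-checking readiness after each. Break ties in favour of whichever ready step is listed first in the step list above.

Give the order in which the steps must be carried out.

(A), (B), (F), (G), (E), (C), (D)

Nothing is required for (A) and (B). (A) is listed earlier → (A) first.
Now (B) and (E) have their prerequisites met. (B) is listed earlier, so (B) next.
Now (F) and (E) have their prerequisites met. (F) is listed earlier, so (F) next.
(G) now also ready, so the ready set is {(G), (E)}; (G) is listed earlier → (G).
Next only (E) has its prerequisites met → (E).
(C) and (D) are both available; (C) is listed earlier → (C).
(D) needed (B), (F) and (E), now all done → (D).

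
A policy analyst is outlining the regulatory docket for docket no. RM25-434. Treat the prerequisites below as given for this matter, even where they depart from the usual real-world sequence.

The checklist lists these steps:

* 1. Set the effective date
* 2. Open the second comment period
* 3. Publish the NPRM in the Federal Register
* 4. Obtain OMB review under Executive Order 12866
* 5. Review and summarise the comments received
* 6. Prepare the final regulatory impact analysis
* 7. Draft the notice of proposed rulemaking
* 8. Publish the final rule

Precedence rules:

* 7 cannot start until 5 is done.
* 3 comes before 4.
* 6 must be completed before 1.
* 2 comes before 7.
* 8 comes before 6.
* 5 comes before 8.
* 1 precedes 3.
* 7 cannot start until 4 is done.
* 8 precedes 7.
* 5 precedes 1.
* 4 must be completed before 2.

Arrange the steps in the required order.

5 is the only step with nothing outstanding, so it goes first.
That leaves 8 as the only ready step → 8.
Next only 6 has its prerequisites met → 6.
1 needed 5 and 6, now all done → 1.
3 needed 1, now all done → 3.
Next only 4 has its prerequisites met → 4.
2 needed 4, now all done → 2.
7 needed 2, 4, 5 and 8, now all done → 7.

5 8 6 1 3 4 2 7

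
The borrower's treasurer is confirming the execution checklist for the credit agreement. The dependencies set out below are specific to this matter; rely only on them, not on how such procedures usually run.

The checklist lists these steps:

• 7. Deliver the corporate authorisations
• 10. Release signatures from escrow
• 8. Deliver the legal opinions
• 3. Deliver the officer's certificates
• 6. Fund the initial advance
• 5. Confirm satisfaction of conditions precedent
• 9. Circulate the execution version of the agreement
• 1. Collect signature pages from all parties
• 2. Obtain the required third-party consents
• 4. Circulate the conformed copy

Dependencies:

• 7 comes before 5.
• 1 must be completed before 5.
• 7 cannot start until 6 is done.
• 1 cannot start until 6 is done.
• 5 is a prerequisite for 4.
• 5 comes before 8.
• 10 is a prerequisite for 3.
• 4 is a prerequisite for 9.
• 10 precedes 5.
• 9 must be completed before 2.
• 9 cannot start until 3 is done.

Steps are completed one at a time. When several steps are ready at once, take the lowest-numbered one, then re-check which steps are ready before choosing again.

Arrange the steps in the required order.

6 and 10 have no prerequisites; 6 has the earlier label, so 6 is first.
1, 7 and 10 are all available; 1 has the earlier label → 1.
7 and 10 are both available; 7 has the earlier label → 7.
That leaves 10 as the only ready step → 10.
Ready: 3 and 5. 3 has the earlier label → 3.
5 is the only step now ready → 5.
Now 4 and 8 have their prerequisites met. 4 has the earlier label, so 4 next.
8 and 9 are both available; 8 has the earlier label → 8.
9 needed 3 and 4, now all done → 9.
2 needed 9, now all done → 2.

6 1 7 10 3 5 4 8 9 2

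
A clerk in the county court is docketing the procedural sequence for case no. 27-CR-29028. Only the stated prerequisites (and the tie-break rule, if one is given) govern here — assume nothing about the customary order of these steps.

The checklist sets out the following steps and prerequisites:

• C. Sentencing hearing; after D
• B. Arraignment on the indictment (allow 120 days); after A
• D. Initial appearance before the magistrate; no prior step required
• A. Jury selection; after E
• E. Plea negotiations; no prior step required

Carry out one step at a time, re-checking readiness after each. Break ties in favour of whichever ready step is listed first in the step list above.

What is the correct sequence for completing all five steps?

Nothing is required for D and E. D is listed earlier → D first.
C and E are both available; C is listed earlier → C.
That leaves E as the only ready step → E.
Next only A has its prerequisites met → A.
That leaves B as the only ready step → B.

D, C, E, A, B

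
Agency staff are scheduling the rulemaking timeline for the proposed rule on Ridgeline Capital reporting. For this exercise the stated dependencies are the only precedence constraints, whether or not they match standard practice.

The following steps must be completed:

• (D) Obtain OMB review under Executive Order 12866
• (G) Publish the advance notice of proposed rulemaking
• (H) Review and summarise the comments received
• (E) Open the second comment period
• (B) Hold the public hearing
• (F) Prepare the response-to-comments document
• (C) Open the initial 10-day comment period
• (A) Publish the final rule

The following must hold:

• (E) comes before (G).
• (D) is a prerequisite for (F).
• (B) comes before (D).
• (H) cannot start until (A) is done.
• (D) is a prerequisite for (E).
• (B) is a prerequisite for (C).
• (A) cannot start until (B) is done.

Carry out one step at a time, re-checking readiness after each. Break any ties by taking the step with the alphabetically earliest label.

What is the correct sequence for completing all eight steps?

(B) → (A) → (C) → (D) → (E) → (F) → (G) → (H)

(B) is the only step with nothing outstanding, so it goes first.
Now (A), (C) and (D) have their prerequisites met. (A) has the earlier label, so (A) next.
(H) now also ready, so the ready set is {(C), (D), (H)}; (C) has the earlier label → (C).
Ready: (D) and (H). (D) has the earlier label → (D).
(E), (F) and (H) are all available; (E) has the earlier label → (E).
Ready: (F), (G) and (H). (F) has the earlier label → (F).
(G) and (H) are both available; (G) has the earlier label → (G).
(H) is the only step now ready → (H).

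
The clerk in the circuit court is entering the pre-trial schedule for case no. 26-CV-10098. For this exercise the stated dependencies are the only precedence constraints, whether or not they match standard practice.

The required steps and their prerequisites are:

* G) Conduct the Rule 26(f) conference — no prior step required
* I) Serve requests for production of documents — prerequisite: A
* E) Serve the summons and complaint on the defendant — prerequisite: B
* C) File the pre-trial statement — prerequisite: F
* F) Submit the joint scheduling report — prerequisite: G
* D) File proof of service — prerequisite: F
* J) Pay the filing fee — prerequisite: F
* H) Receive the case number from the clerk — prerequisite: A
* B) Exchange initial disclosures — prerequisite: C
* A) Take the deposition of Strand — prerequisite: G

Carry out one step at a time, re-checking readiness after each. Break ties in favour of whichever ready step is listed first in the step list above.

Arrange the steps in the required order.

G, F, C, D, J, B, E, A, I, H

Only G has no prerequisites, so it is first.
Ready: F and A. F is listed earlier → F.
C, D and J now also ready, so the ready set is {C, D, J, A}; C is listed earlier → C.
Now D, J, B and A have their prerequisites met. D is listed earlier, so D next.
Now J, B and A have their prerequisites met. J is listed earlier, so J next.
Ready: B and A. B is listed earlier → B.
E and A are both available; E is listed earlier → E.
That leaves A as the only ready step → A.
Ready: I and H. I is listed earlier → I.
H needed A, now all done → H.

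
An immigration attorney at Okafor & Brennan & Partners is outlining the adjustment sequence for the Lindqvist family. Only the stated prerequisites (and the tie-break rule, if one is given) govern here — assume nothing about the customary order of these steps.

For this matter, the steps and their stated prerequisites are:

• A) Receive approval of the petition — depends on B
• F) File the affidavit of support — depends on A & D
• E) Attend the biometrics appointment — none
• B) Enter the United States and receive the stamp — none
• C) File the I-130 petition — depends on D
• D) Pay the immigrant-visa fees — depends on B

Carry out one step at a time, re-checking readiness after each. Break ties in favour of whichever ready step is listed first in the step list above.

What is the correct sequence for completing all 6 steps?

E, B, A, D, F, C

Nothing is required for E and B. E is listed earlier → E first.
That leaves B as the only ready step → B.
A and D are both available; A is listed earlier → A.
D needed B, now all done → D.
Now F and C have their prerequisites met. F is listed earlier, so F next.
C is the only step now ready → C.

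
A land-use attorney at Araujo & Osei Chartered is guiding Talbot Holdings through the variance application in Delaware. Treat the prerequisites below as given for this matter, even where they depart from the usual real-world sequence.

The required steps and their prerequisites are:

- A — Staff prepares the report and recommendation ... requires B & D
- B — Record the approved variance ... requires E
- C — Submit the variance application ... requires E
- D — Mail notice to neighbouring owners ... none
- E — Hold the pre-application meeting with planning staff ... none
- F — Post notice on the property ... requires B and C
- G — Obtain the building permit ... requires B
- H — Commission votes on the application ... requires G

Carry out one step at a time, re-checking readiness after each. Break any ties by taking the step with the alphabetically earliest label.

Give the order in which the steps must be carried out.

D and E have no prerequisites; D has the earlier label, so D is first.
E is the only step now ready → E.
Ready: B and C. B has the earlier label → B.
Now A, C and G have their prerequisites met. A has the earlier label, so A next.
Now C and G have their prerequisites met. C has the earlier label, so C next.
Now F and G have their prerequisites met. F has the earlier label, so F next.
That leaves G as the only ready step → G.
H needed G, now all done → H.

D → E → B → A → C → F → G → H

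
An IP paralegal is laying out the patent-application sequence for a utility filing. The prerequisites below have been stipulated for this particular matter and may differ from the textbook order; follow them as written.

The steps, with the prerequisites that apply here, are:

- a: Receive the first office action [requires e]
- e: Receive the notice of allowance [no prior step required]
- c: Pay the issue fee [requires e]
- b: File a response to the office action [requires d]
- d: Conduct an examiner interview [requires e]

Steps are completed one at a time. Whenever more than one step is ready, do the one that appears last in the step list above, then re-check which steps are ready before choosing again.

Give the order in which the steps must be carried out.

e has no prerequisites → e first.
Now d, c and a have their prerequisites met. d is listed later, so d next.
b, c and a are all available; b is listed later → b.
Now c and a have their prerequisites met. c is listed later, so c next.
Next only a has its prerequisites met → a.

e d b c a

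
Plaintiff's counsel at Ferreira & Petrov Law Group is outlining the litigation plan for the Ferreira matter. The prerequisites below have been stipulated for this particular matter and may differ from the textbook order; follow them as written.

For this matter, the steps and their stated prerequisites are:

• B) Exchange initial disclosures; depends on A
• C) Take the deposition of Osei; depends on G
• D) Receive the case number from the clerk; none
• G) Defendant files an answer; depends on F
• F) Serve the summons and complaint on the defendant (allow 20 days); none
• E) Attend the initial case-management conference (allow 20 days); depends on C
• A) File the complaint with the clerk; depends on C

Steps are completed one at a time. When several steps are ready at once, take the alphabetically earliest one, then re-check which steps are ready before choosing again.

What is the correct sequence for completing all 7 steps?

D, F, G, C, A, B, E

Nothing is required for D and F. D has the earlier label → D first.
F is the only step now ready → F.
Next only G has its prerequisites met → G.
C needed G, now all done → C.
Ready: A and E. A has the earlier label → A.
Ready: B and E. B has the earlier label → B.
That leaves E as the only ready step → E.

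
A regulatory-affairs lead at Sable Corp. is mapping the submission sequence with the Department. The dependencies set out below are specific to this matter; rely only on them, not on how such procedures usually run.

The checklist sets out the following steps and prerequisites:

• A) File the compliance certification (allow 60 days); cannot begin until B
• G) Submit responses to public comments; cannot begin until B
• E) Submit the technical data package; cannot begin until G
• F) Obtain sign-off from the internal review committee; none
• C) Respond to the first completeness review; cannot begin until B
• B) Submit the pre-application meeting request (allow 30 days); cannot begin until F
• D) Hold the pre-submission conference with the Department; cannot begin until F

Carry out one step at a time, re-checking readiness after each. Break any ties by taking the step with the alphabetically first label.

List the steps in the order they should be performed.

F, B, A, C, D, G, E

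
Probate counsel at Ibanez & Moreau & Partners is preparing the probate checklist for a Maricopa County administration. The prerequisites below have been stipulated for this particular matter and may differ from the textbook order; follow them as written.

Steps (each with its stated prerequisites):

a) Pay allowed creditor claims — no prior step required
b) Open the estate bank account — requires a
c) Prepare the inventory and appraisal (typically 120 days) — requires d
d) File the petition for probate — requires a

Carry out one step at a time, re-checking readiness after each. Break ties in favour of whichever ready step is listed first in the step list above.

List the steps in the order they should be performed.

a is the only step with nothing outstanding, so it goes first.
Ready: b and d. b is listed earlier → b.
d is the only step now ready → d.
c needed d, now all done → c.

a, b, d, c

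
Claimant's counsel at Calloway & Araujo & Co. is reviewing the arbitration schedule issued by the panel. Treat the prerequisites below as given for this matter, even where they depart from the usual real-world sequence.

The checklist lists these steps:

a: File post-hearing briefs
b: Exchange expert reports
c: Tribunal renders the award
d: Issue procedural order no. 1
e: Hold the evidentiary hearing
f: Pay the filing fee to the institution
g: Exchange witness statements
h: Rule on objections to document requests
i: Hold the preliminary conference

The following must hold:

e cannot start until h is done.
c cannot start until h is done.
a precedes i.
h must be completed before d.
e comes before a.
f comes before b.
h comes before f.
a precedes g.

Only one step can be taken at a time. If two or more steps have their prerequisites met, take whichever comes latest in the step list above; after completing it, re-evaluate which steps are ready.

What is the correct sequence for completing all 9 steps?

h f e d c b a i g

Only h has no prerequisites, so it is first.
f, e, d and c are all available; f is listed later → f.
e, d, c and b are all available; e is listed later → e.
Ready: d, c, b and a. d is listed later → d.
Ready: c, b and a. c is listed later → c.
b and a are both available; b is listed later → b.
Next only a has its prerequisites met → a.
i and g are both available; i is listed later → i.
g needed a, now all done → g.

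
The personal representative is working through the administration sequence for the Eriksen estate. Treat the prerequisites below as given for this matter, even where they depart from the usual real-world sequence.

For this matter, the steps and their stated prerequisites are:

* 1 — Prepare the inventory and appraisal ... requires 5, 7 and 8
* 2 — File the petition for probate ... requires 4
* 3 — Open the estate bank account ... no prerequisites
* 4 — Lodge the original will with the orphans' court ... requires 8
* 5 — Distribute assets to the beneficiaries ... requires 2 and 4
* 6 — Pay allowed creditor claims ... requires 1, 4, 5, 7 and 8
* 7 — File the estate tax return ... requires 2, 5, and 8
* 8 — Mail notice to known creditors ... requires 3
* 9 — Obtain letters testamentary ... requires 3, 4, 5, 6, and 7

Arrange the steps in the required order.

Only 3 has no prerequisites, so it is first.
Next only 8 has its prerequisites met → 8.
4 needed 8, now all done → 4.
2 is the only step now ready → 2.
Next only 5 has its prerequisites met → 5.
That leaves 7 as the only ready step → 7.
1 needed 5, 7 and 8, now all done → 1.
6 needed 1, 4, 5, 7 and 8, now all done → 6.
9 is the only step now ready → 9.

3, 8, 4, 2, 5, 7, 1, 6, 9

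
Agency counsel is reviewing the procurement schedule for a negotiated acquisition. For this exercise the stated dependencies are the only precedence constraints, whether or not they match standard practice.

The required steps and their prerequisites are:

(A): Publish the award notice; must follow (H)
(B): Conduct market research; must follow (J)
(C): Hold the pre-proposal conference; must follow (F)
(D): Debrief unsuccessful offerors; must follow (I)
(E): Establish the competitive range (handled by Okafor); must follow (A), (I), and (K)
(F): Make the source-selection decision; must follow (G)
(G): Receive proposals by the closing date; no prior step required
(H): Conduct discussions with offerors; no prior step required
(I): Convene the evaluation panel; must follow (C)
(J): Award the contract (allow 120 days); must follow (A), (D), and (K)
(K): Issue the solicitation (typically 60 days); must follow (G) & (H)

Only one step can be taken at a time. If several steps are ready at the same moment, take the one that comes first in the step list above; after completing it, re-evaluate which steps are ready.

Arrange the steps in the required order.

Nothing is required for (G) and (H). (G) is listed earlier → (G) first.
Now (F) and (H) have their prerequisites met. (F) is listed earlier, so (F) next.
(C) and (H) are both available; (C) is listed earlier → (C).
(H) and (I) are both available; (H) is listed earlier → (H).
Ready: (A), (I) and (K). (A) is listed earlier → (A).
Now (I) and (K) have their prerequisites met. (I) is listed earlier, so (I) next.
(D) now also ready, so the ready set is {(D), (K)}; (D) is listed earlier → (D).
That leaves (K) as the only ready step → (K).
Now (E) and (J) have their prerequisites met. (E) is listed earlier, so (E) next.
Next only (J) has its prerequisites met → (J).
Next only (B) has its prerequisites met → (B).

(G) (F) (C) (H) (A) (I) (D) (K) (E) (J) (B)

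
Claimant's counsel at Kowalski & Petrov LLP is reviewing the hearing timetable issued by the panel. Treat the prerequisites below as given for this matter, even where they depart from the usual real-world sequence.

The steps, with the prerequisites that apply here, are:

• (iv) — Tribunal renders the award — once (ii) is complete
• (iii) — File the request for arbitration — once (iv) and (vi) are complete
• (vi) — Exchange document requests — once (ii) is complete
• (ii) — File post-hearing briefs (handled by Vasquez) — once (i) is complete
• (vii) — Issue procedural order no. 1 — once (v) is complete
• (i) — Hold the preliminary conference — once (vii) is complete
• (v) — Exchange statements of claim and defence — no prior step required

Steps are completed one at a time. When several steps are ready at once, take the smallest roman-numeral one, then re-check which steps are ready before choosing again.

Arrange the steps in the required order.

(v) (vii) (i) (ii) (iv) (vi) (iii)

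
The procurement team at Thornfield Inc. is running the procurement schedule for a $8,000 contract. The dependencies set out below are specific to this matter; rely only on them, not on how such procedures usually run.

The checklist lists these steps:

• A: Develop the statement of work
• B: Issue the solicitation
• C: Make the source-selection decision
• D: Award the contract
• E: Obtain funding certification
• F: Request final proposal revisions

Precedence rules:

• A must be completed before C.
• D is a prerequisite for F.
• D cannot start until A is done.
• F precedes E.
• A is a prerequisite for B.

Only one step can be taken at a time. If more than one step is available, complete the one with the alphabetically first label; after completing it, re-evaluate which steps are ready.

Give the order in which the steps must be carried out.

A, B, C, D, F, E

A is the only step with nothing outstanding, so it goes first.
Now B, C and D have their prerequisites met. B has the earlier label, so B next.
C and D are both available; C has the earlier label → C.
D needed A, now all done → D.
F needed D, now all done → F.
That leaves E as the only ready step → E.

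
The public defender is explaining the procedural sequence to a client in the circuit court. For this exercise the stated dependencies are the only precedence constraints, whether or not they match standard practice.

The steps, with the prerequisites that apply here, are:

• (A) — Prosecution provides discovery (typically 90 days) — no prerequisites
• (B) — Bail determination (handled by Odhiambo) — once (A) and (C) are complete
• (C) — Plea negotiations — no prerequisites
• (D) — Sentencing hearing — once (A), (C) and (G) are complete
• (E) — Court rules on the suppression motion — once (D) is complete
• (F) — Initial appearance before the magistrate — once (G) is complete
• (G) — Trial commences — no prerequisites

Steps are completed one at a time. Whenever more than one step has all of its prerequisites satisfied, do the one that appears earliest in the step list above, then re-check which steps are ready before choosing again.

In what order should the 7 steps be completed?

(A), (C), (B), (G), (D), (E), (F)

(A), (C) and (G) have no prerequisites; (A) is listed earlier, so (A) is first.
Ready: (C) and (G). (C) is listed earlier → (C).
(B) and (G) are both available; (B) is listed earlier → (B).
(G) is the only step now ready → (G).
(D) and (F) are both available; (D) is listed earlier → (D).
(E) now also ready, so the ready set is {(E), (F)}; (E) is listed earlier → (E).
(F) needed (G), now all done → (F).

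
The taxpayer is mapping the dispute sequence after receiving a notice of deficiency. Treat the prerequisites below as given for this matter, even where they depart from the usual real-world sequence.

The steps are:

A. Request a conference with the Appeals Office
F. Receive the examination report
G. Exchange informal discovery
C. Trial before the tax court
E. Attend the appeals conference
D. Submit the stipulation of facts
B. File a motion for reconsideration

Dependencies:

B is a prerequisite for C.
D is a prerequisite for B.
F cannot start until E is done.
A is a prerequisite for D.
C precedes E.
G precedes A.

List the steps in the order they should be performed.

Only G has no prerequisites, so it is first.
A is the only step now ready → A.
D needed A, now all done → D.
Next only B has its prerequisites met → B.
C is the only step now ready → C.
E needed C, now all done → E.
Next only F has its prerequisites met → F.

G A D B C E F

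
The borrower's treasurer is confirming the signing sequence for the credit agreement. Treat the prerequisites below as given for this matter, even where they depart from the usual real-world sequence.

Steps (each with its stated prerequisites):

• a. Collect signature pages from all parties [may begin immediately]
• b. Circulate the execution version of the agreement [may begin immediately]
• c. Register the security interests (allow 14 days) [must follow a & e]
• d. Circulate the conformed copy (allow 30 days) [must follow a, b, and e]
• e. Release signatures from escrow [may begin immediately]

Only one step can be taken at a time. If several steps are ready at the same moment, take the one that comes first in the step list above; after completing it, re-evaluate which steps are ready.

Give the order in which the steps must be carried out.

a → b → e → c → d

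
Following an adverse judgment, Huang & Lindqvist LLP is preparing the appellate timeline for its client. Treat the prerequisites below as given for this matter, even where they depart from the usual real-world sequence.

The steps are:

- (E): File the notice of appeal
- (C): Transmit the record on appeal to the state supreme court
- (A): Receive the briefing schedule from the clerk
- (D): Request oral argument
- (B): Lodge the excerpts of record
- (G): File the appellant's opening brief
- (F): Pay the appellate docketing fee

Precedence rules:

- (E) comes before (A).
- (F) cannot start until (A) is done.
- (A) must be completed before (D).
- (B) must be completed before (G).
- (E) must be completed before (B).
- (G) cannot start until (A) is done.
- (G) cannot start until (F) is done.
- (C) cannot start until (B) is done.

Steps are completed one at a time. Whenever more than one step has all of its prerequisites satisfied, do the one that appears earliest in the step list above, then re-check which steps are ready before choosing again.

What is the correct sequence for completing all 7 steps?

(E) is the only step with nothing outstanding, so it goes first.
Ready: (A) and (B). (A) is listed earlier → (A).
Ready: (D), (B) and (F). (D) is listed earlier → (D).
Ready: (B) and (F). (B) is listed earlier → (B).
(C) now also ready, so the ready set is {(C), (F)}; (C) is listed earlier → (C).
That leaves (F) as the only ready step → (F).
(G) needed (A), (B) and (F), now all done → (G).

(E), (A), (D), (B), (C), (F), (G)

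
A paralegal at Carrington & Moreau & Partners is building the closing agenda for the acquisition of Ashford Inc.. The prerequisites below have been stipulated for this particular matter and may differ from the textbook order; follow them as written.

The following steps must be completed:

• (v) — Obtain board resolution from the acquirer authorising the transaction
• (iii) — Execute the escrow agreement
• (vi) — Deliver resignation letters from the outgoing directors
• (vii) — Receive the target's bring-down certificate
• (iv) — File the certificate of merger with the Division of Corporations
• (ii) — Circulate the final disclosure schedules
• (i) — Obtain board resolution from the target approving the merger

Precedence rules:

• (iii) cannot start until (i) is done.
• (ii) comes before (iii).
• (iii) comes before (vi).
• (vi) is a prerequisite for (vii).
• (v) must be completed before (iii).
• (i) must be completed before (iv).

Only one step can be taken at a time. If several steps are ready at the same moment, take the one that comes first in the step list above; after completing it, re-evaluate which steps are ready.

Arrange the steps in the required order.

Nothing is required for (v), (ii) and (i). (v) is listed earlier → (v) first.
Now (ii) and (i) have their prerequisites met. (ii) is listed earlier, so (ii) next.
That leaves (i) as the only ready step → (i).
Ready: (iii) and (iv). (iii) is listed earlier → (iii).
Now (vi) and (iv) have their prerequisites met. (vi) is listed earlier, so (vi) next.
(vii) and (iv) are both available; (vii) is listed earlier → (vii).
(iv) needed (i), now all done → (iv).

(v), (ii), (i), (iii), (vi), (vii), (iv)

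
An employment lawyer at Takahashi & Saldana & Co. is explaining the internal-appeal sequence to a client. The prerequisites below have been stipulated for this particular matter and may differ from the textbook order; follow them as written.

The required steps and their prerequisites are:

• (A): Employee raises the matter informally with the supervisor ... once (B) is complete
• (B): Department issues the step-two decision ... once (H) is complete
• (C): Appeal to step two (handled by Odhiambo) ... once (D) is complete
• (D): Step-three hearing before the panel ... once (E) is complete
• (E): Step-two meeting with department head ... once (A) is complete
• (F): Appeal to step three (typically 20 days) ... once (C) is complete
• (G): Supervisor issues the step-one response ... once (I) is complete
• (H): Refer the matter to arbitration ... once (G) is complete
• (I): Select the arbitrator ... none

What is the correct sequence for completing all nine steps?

(I) is the only step with nothing outstanding, so it goes first.
That leaves (G) as the only ready step → (G).
(H) needed (G), now all done → (H).
That leaves (B) as the only ready step → (B).
(A) is the only step now ready → (A).
That leaves (E) as the only ready step → (E).
Next only (D) has its prerequisites met → (D).
(C) needed (D), now all done → (C).
(F) is the only step now ready → (F).

(I), (G), (H), (B), (A), (E), (D), (C), (F)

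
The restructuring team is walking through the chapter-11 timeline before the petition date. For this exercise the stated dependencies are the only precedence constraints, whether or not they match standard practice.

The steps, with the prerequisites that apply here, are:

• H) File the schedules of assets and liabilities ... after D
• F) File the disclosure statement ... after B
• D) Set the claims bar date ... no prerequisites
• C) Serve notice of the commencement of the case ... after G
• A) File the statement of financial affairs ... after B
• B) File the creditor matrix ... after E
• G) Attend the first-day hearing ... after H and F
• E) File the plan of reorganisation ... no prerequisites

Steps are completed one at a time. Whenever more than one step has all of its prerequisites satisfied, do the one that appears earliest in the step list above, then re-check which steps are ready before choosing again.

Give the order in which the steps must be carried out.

D, H, E, B, F, A, G, C

D and E have no prerequisites; D is listed earlier, so D is first.
H and E are both available; H is listed earlier → H.
E is the only step now ready → E.
B needed E, now all done → B.
Now F and A have their prerequisites met. F is listed earlier, so F next.
Ready: A and G. A is listed earlier → A.
Next only G has its prerequisites met → G.
That leaves C as the only ready step → C.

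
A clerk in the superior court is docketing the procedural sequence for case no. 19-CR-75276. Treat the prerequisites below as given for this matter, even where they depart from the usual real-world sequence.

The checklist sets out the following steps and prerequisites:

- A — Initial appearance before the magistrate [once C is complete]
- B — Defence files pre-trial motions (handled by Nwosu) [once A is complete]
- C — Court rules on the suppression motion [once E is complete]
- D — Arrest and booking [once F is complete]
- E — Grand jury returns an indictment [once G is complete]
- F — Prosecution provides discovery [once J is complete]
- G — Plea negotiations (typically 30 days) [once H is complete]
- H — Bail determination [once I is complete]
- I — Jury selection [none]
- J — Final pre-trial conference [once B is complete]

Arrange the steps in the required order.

I is the only step with nothing outstanding, so it goes first.
That leaves H as the only ready step → H.
G is the only step now ready → G.
E needed G, now all done → E.
That leaves C as the only ready step → C.
A needed C, now all done → A.
B is the only step now ready → B.
J is the only step now ready → J.
F needed J, now all done → F.
Next only D has its prerequisites met → D.

I, H, G, E, C, A, B, J, F, D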